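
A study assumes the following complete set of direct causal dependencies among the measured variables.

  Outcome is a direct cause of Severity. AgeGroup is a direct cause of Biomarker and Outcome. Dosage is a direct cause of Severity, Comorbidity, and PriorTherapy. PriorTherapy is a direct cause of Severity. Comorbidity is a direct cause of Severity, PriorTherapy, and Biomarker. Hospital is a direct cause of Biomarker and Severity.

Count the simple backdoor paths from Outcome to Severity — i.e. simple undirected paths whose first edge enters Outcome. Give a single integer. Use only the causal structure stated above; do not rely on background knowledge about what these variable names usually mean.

6

A backdoor path from Outcome to Severity is any simple undirected path whose first edge points into Outcome (i.e. leaves Outcome via a parent).
Parents of Outcome: {AgeGroup}.
Enumerating:
  P1: Outcome <- AgeGroup -> Biomarker <- Hospital -> Severity
  P2: Outcome <- AgeGroup -> Biomarker <- Comorbidity <- Dosage -> PriorTherapy -> Severity
  P3: Outcome <- AgeGroup -> Biomarker <- Comorbidity <- Dosage -> Severity
  P4: Outcome <- AgeGroup -> Biomarker <- Comorbidity -> PriorTherapy <- Dosage -> Severity
  P5: Outcome <- AgeGroup -> Biomarker <- Comorbidity -> PriorTherapy -> Severity
  P6: Outcome <- AgeGroup -> Biomarker <- Comorbidity -> Severity
That exhausts the simple backdoor paths. Count: 6.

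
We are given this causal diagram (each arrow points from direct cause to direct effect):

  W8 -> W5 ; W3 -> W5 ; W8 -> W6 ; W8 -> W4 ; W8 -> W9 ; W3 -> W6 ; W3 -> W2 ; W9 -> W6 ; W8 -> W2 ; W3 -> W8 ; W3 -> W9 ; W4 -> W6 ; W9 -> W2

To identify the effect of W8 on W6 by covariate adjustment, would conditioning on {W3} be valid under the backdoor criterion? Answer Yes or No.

Yes

Backdoor paths from W8 to W6 (paths whose first edge points into W8):
  P1: W8 <- W3 -> W9 -> W6
  P2: W8 <- W3 -> W2 <- W9 -> W6
  P3: W8 <- W3 -> W6
Condition 1 (no descendant of W8 in the set): holds — descendants of W8 are {W2, W4, W5, W6, W9}; none are in {W3}.
Condition 2 (every backdoor path blocked by {W3}):
  P1: blocked at fork node W3 ∈ conditioning set.
  P2: blocked at fork node W3 ∈ conditioning set.
  P3: blocked at fork node W3 ∈ conditioning set.
{W3} satisfies the backdoor criterion.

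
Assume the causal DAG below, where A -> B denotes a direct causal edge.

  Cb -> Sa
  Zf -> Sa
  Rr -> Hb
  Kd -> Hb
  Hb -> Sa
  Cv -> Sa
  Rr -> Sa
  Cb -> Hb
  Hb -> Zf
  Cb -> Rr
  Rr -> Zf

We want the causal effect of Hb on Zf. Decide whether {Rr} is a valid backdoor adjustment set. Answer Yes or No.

Yes

Backdoor paths from Hb to Zf (paths whose first edge points into Hb):
  P1: Hb <- Cb -> Rr -> Zf
  P2: Hb <- Cb -> Rr -> Sa <- Zf
  P3: Hb <- Cb -> Sa <- Rr -> Zf
  P4: Hb <- Cb -> Sa <- Zf
  P5: Hb <- Rr <- Cb -> Sa <- Zf
  P6: Hb <- Rr -> Zf
  P7: Hb <- Rr -> Sa <- Zf
Condition 1 (no descendant of Hb in the set): holds — descendants of Hb are {Sa, Zf}; none are in {Rr}.
Condition 2 (every backdoor path blocked by {Rr}):
  P1: blocked at chain node Rr ∈ conditioning set.
  P2: blocked at chain node Rr ∈ conditioning set.
  P3: blocked at collider Sa (neither it nor any descendant is in the conditioning set).
  P4: blocked at collider Sa (neither it nor any descendant is in the conditioning set).
  P5: blocked at chain node Rr ∈ conditioning set.
  P6: blocked at fork node Rr ∈ conditioning set.
  P7: blocked at fork node Rr ∈ conditioning set.
{Rr} satisfies the backdoor criterion.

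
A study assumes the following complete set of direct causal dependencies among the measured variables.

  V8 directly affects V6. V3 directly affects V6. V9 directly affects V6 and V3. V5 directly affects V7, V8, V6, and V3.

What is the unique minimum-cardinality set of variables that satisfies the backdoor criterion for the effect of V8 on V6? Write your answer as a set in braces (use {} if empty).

Variables eligible for adjustment (non-descendants of V8, excluding V8 and V6): {V3, V5, V7, V9}.
Backdoor paths from V8 to V6:
  P1: V8 <- V5 -> V3 <- V9 -> V6
  P2: V8 <- V5 -> V3 -> V6
  P3: V8 <- V5 -> V6
The empty set is not sufficient: P2 (V8 <- V5 -> V3 -> V6) has no collider blocking it and no conditioned non-collider, so it is open.
Try {V5}:
  P1: blocked at fork node V5 ∈ conditioning set.
  P2: blocked at fork node V5 ∈ conditioning set.
  P3: blocked at fork node V5 ∈ conditioning set.
{V5} contains no descendant of V8 and blocks every backdoor path.
No other singleton works — e.g. {V9} leaves P2 open — so {V5} is the unique smallest valid adjustment set.

{V5}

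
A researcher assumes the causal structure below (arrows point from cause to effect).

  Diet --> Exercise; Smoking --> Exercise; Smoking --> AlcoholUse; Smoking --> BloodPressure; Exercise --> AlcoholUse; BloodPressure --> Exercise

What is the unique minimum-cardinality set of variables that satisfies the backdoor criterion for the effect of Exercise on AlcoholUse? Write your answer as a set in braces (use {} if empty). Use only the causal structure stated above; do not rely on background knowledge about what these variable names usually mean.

{Smoking}

Variables eligible for adjustment (non-descendants of Exercise, excluding Exercise and AlcoholUse): {BloodPressure, Diet, Smoking}.
Backdoor paths from Exercise to AlcoholUse:
  P1: Exercise <- Smoking -> AlcoholUse
  P2: Exercise <- BloodPressure <- Smoking -> AlcoholUse
The empty set is not sufficient: P1 (Exercise <- Smoking -> AlcoholUse) has no collider blocking it and no conditioned non-collider, so it is open.
Try {Smoking}:
  P1: blocked at fork node Smoking ∈ conditioning set.
  P2: blocked at fork node Smoking ∈ conditioning set.
{Smoking} contains no descendant of Exercise and blocks every backdoor path.
No other singleton works — e.g. {Diet} leaves P1 open — so {Smoking} is the unique smallest valid adjustment set.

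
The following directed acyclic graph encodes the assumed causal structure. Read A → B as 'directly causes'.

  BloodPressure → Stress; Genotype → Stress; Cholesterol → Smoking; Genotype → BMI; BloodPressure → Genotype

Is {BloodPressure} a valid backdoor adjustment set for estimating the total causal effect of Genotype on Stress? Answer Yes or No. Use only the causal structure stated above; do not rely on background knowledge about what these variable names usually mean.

Yes

Backdoor paths from Genotype to Stress (paths whose first edge points into Genotype):
  P1: Genotype <- BloodPressure -> Stress
Condition 1 (no descendant of Genotype in the set): holds — descendants of Genotype are {BMI, Stress}; none are in {BloodPressure}.
Condition 2 (every backdoor path blocked by {BloodPressure}):
  P1: blocked at fork node BloodPressure ∈ conditioning set.
{BloodPressure} satisfies the backdoor criterion.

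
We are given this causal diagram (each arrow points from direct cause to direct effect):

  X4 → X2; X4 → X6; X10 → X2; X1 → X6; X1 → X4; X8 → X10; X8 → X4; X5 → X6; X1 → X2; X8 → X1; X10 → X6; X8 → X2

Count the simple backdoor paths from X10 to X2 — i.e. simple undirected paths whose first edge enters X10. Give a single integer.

7

A backdoor path from X10 to X2 is any simple undirected path whose first edge points into X10 (i.e. leaves X10 via a parent).
Parents of X10: {X8}.
Enumerating:
  P1: X10 <- X8 -> X1 -> X4 -> X2
  P2: X10 <- X8 -> X1 -> X2
  P3: X10 <- X8 -> X1 -> X6 <- X4 -> X2
  P4: X10 <- X8 -> X4 <- X1 -> X2
  P5: X10 <- X8 -> X4 -> X2
  P6: X10 <- X8 -> X4 -> X6 <- X1 -> X2
  P7: X10 <- X8 -> X2
That exhausts the simple backdoor paths. Count: 7.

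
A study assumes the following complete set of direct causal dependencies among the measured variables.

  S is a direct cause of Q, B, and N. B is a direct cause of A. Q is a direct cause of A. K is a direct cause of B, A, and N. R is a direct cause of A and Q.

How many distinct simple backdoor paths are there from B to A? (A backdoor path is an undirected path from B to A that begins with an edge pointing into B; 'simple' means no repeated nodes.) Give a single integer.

6

A backdoor path from B to A is any simple undirected path whose first edge points into B (i.e. leaves B via a parent).
Parents of B: {K, S}.
Enumerating:
  P1: B <- K -> A
  P2: B <- K -> N <- S -> Q <- R -> A
  P3: B <- K -> N <- S -> Q -> A
  P4: B <- S -> Q <- R -> A
  P5: B <- S -> Q -> A
  P6: B <- S -> N <- K -> A
That exhausts the simple backdoor paths. Count: 6.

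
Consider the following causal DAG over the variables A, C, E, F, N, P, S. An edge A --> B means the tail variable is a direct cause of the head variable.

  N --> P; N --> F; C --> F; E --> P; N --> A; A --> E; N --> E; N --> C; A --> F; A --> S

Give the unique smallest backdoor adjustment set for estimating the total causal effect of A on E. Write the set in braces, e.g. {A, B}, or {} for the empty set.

{N}

Variables eligible for adjustment (non-descendants of A, excluding A and E): {C, N}.
Backdoor paths from A to E:
  P1: A <- N -> E
  P2: A <- N -> P <- E
The empty set is not sufficient: P1 (A <- N -> E) has no collider blocking it and no conditioned non-collider, so it is open.
Try {N}:
  P1: blocked at fork node N ∈ conditioning set.
  P2: blocked at fork node N ∈ conditioning set.
{N} contains no descendant of A and blocks every backdoor path.
No other singleton works — e.g. {C} leaves P1 open — so {N} is the unique smallest valid adjustment set.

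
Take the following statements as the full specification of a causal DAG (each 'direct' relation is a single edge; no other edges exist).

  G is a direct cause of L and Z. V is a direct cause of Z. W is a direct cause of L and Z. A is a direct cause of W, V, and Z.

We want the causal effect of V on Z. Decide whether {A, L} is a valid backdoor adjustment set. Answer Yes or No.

Backdoor paths from V to Z (paths whose first edge points into V):
  P1: V <- A -> W -> Z
  P2: V <- A -> W -> L <- G -> Z
  P3: V <- A -> Z
Condition 1 (no descendant of V in the set): holds — descendants of V are {Z}; none are in {A, L}.
Condition 2 (every backdoor path blocked by {A, L}):
  P1: blocked at fork node A ∈ conditioning set.
  P2: blocked at fork node A ∈ conditioning set.
  P3: blocked at fork node A ∈ conditioning set.
{A, L} satisfies the backdoor criterion.

Yes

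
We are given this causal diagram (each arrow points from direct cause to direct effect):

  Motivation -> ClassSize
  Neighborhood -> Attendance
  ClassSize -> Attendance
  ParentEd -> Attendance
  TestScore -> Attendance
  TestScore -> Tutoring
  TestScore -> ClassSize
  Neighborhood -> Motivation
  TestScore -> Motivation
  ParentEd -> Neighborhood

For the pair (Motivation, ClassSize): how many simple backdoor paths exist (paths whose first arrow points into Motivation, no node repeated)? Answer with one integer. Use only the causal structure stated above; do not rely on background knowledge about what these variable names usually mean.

6

A backdoor path from Motivation to ClassSize is any simple undirected path whose first edge points into Motivation (i.e. leaves Motivation via a parent).
Parents of Motivation: {Neighborhood, TestScore}.
Enumerating:
  P1: Motivation <- TestScore -> ClassSize
  P2: Motivation <- TestScore -> Attendance <- ClassSize
  P3: Motivation <- Neighborhood <- ParentEd -> Attendance <- TestScore -> ClassSize
  P4: Motivation <- Neighborhood <- ParentEd -> Attendance <- ClassSize
  P5: Motivation <- Neighborhood -> Attendance <- TestScore -> ClassSize
  P6: Motivation <- Neighborhood -> Attendance <- ClassSize
That exhausts the simple backdoor paths. Count: 6.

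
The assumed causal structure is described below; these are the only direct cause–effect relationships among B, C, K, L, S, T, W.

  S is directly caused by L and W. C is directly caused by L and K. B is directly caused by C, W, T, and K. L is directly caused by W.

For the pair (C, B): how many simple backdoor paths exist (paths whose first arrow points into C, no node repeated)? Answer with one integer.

A backdoor path from C to B is any simple undirected path whose first edge points into C (i.e. leaves C via a parent).
Parents of C: {K, L}.
Enumerating:
  P1: C <- K -> B
  P2: C <- L <- W -> B
  P3: C <- L -> S <- W -> B
That exhausts the simple backdoor paths. Count: 3.

3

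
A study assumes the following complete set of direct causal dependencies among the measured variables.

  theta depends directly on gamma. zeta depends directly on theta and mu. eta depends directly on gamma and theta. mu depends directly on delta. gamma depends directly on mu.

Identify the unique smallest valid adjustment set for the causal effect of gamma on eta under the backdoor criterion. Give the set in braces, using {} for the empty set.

Variables eligible for adjustment (non-descendants of gamma, excluding gamma and eta): {delta, mu}.
Backdoor paths from gamma to eta:
  P1: gamma <- mu -> zeta <- theta -> eta
Each backdoor path contains an unconditioned collider, so every path is already blocked with the empty conditioning set:
  P1: blocked at collider zeta (neither it nor any descendant is in the conditioning set).
The empty set is therefore the unique smallest valid set.

{}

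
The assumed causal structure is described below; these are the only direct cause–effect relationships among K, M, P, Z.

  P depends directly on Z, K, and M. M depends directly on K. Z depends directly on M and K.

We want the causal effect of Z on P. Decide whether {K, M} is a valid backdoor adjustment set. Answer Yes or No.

Yes

Backdoor paths from Z to P (paths whose first edge points into Z):
  P1: Z <- K -> M -> P
  P2: Z <- K -> P
  P3: Z <- M <- K -> P
  P4: Z <- M -> P
Condition 1 (no descendant of Z in the set): holds — descendants of Z are {P}; none are in {K, M}.
Condition 2 (every backdoor path blocked by {K, M}):
  P1: blocked at fork node K ∈ conditioning set.
  P2: blocked at fork node K ∈ conditioning set.
  P3: blocked at chain node M ∈ conditioning set.
  P4: blocked at fork node M ∈ conditioning set.
{K, M} satisfies the backdoor criterion.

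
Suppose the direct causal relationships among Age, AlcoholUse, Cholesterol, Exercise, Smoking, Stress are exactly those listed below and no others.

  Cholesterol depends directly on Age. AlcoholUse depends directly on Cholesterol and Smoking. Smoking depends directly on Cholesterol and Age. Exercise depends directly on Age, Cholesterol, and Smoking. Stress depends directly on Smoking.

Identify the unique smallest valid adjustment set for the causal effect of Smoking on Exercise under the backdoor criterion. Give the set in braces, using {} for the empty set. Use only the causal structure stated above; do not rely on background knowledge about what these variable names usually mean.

{Age, Cholesterol}

Variables eligible for adjustment (non-descendants of Smoking, excluding Smoking and Exercise): {Age, Cholesterol}.
Backdoor paths from Smoking to Exercise:
  P1: Smoking <- Age -> Cholesterol -> Exercise
  P2: Smoking <- Age -> Exercise
  P3: Smoking <- Cholesterol <- Age -> Exercise
  P4: Smoking <- Cholesterol -> Exercise
The empty set is not sufficient: P1 (Smoking <- Age -> Cholesterol -> Exercise) has no collider blocking it and no conditioned non-collider, so it is open.
Try {Age, Cholesterol}:
  P1: blocked at fork node Age ∈ conditioning set.
  P2: blocked at fork node Age ∈ conditioning set.
  P3: blocked at chain node Cholesterol ∈ conditioning set.
  P4: blocked at fork node Cholesterol ∈ conditioning set.
{Age, Cholesterol} contains no descendant of Smoking and blocks every backdoor path.
Every element of {Age, Cholesterol} is needed (dropping Age leaves P2 open; dropping Cholesterol leaves P4 open), so no proper subset is valid.
Among all size-2 subsets of the eligible variables, only {Age, Cholesterol} blocks every backdoor path, so it is the unique smallest valid adjustment set.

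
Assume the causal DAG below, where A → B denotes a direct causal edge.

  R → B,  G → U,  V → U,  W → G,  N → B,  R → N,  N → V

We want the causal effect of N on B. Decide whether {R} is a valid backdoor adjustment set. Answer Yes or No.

Backdoor paths from N to B (paths whose first edge points into N):
  P1: N <- R -> B
Condition 1 (no descendant of N in the set): holds — descendants of N are {B, U, V}; none are in {R}.
Condition 2 (every backdoor path blocked by {R}):
  P1: blocked at fork node R ∈ conditioning set.
{R} satisfies the backdoor criterion.

Yes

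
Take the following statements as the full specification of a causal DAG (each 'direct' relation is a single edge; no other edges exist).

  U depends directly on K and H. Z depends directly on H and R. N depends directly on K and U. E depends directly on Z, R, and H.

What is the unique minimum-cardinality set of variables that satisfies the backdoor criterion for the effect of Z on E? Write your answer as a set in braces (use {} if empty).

Variables eligible for adjustment (non-descendants of Z, excluding Z and E): {H, K, N, R, U}.
Backdoor paths from Z to E:
  P1: Z <- H -> E
  P2: Z <- R -> E
The empty set is not sufficient: P1 (Z <- H -> E) has no collider blocking it and no conditioned non-collider, so it is open.
Try {H, R}:
  P1: blocked at fork node H ∈ conditioning set.
  P2: blocked at fork node R ∈ conditioning set.
{H, R} contains no descendant of Z and blocks every backdoor path.
Every element of {H, R} is needed (dropping H leaves P1 open; dropping R leaves P2 open), so no proper subset is valid.
Among all size-2 subsets of the eligible variables, only {H, R} blocks every backdoor path, so it is the unique smallest valid adjustment set.

{H, R}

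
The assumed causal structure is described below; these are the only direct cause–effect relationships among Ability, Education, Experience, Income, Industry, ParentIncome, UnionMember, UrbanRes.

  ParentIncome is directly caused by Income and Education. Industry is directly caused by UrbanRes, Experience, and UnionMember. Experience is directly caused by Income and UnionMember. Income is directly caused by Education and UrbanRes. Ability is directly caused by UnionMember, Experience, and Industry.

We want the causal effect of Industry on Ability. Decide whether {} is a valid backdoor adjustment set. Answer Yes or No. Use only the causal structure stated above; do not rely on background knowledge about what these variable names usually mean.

No

Backdoor paths from Industry to Ability (paths whose first edge points into Industry):
  P1: Industry <- UrbanRes -> Income -> Experience <- UnionMember -> Ability
  P2: Industry <- UrbanRes -> Income -> Experience -> Ability
  P3: Industry <- UnionMember -> Experience -> Ability
  P4: Industry <- UnionMember -> Ability
  P5: Industry <- Experience <- UnionMember -> Ability
  P6: Industry <- Experience -> Ability
Condition 1 (no descendant of Industry in the set): holds — descendants of Industry are {Ability}; none are in {}.
Condition 2 (every backdoor path blocked by {}):
  P1: blocked at collider Experience (neither it nor any descendant is in the conditioning set).
  P2: open — no interior node is in the conditioning set.
  P3: open — no interior node is in the conditioning set.
  P4: open — no interior node is in the conditioning set.
  P5: open — no interior node is in the conditioning set.
  P6: open — no interior node is in the conditioning set.
{} does not satisfy the backdoor criterion.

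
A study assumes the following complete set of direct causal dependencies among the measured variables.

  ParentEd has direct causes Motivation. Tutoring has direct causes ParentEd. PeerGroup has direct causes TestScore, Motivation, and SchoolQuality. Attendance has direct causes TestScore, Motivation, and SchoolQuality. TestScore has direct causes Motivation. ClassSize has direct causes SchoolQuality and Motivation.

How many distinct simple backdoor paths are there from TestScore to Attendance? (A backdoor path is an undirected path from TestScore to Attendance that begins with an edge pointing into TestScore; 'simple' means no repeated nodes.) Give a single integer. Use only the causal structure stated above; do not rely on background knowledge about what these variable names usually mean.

A backdoor path from TestScore to Attendance is any simple undirected path whose first edge points into TestScore (i.e. leaves TestScore via a parent).
Parents of TestScore: {Motivation}.
Enumerating:
  P1: TestScore <- Motivation -> Attendance
  P2: TestScore <- Motivation -> PeerGroup <- SchoolQuality -> Attendance
  P3: TestScore <- Motivation -> ClassSize <- SchoolQuality -> Attendance
That exhausts the simple backdoor paths. Count: 3.

3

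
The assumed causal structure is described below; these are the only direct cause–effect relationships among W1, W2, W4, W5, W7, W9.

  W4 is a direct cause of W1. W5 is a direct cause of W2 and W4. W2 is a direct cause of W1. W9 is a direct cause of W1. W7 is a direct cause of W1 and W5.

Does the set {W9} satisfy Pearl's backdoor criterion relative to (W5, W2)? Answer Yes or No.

Yes

Backdoor paths from W5 to W2 (paths whose first edge points into W5):
  P1: W5 <- W7 -> W1 <- W2
Condition 1 (no descendant of W5 in the set): holds — descendants of W5 are {W1, W2, W4}; none are in {W9}.
Condition 2 (every backdoor path blocked by {W9}):
  P1: blocked at collider W1 (neither it nor any descendant is in the conditioning set).
{W9} satisfies the backdoor criterion.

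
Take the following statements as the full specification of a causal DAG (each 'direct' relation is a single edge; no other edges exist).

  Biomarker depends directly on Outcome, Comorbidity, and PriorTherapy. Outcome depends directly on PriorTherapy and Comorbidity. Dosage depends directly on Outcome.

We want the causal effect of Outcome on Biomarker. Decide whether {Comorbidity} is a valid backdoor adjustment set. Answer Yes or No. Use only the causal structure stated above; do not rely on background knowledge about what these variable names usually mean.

Backdoor paths from Outcome to Biomarker (paths whose first edge points into Outcome):
  P1: Outcome <- Comorbidity -> Biomarker
  P2: Outcome <- PriorTherapy -> Biomarker
Condition 1 (no descendant of Outcome in the set): holds — descendants of Outcome are {Biomarker, Dosage}; none are in {Comorbidity}.
Condition 2 (every backdoor path blocked by {Comorbidity}):
  P1: blocked at fork node Comorbidity ∈ conditioning set.
  P2: open — no interior node is in the conditioning set.
{Comorbidity} does not satisfy the backdoor criterion.

No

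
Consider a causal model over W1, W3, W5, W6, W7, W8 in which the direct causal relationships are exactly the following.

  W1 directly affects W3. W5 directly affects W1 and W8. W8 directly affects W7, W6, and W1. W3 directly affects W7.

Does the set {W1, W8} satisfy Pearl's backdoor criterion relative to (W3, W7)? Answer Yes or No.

Backdoor paths from W3 to W7 (paths whose first edge points into W3):
  P1: W3 <- W1 <- W5 -> W8 -> W7
  P2: W3 <- W1 <- W8 -> W7
Condition 1 (no descendant of W3 in the set): holds — descendants of W3 are {W7}; none are in {W1, W8}.
Condition 2 (every backdoor path blocked by {W1, W8}):
  P1: blocked at chain node W1 ∈ conditioning set.
  P2: blocked at chain node W1 ∈ conditioning set.
{W1, W8} satisfies the backdoor criterion.

Yes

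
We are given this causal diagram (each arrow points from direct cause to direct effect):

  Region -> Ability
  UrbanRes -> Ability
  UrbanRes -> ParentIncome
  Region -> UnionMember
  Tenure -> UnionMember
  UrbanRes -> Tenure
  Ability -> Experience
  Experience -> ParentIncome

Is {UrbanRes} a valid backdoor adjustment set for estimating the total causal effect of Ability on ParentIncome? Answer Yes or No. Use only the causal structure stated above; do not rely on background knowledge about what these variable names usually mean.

Backdoor paths from Ability to ParentIncome (paths whose first edge points into Ability):
  P1: Ability <- Region -> UnionMember <- Tenure <- UrbanRes -> ParentIncome
  P2: Ability <- UrbanRes -> ParentIncome
Condition 1 (no descendant of Ability in the set): holds — descendants of Ability are {Experience, ParentIncome}; none are in {UrbanRes}.
Condition 2 (every backdoor path blocked by {UrbanRes}):
  P1: blocked at collider UnionMember (neither it nor any descendant is in the conditioning set).
  P2: blocked at fork node UrbanRes ∈ conditioning set.
{UrbanRes} satisfies the backdoor criterion.

Yes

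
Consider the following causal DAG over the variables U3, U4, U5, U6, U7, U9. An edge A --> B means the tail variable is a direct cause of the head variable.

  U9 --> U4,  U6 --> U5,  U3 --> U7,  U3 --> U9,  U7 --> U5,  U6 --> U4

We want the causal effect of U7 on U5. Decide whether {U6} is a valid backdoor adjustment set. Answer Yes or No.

Backdoor paths from U7 to U5 (paths whose first edge points into U7):
  P1: U7 <- U3 -> U9 -> U4 <- U6 -> U5
Condition 1 (no descendant of U7 in the set): holds — descendants of U7 are {U5}; none are in {U6}.
Condition 2 (every backdoor path blocked by {U6}):
  P1: blocked at collider U4 (neither it nor any descendant is in the conditioning set).
{U6} satisfies the backdoor criterion.

Yes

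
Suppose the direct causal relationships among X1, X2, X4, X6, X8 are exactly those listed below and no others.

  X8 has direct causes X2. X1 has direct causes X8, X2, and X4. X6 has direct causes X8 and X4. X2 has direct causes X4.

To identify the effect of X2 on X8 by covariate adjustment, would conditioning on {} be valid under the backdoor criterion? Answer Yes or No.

Backdoor paths from X2 to X8 (paths whose first edge points into X2):
  P1: X2 <- X4 -> X1 <- X8
  P2: X2 <- X4 -> X6 <- X8
Condition 1 (no descendant of X2 in the set): holds — descendants of X2 are {X1, X6, X8}; none are in {}.
Condition 2 (every backdoor path blocked by {}):
  P1: blocked at collider X1 (neither it nor any descendant is in the conditioning set).
  P2: blocked at collider X6 (neither it nor any descendant is in the conditioning set).
{} satisfies the backdoor criterion.

Yes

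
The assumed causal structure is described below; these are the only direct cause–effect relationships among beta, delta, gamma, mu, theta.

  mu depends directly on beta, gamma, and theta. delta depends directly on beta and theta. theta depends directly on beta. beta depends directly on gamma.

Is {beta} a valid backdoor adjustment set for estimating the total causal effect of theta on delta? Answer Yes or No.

Yes

Backdoor paths from theta to delta (paths whose first edge points into theta):
  P1: theta <- beta -> delta
Condition 1 (no descendant of theta in the set): holds — descendants of theta are {delta, mu}; none are in {beta}.
Condition 2 (every backdoor path blocked by {beta}):
  P1: blocked at fork node beta ∈ conditioning set.
{beta} satisfies the backdoor criterion.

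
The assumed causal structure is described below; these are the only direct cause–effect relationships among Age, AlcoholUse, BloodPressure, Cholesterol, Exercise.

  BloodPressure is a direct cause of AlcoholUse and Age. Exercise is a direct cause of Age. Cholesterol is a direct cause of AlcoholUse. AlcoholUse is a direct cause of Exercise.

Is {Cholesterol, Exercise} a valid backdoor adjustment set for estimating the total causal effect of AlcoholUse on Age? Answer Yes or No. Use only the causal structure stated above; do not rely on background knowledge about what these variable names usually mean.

Backdoor paths from AlcoholUse to Age (paths whose first edge points into AlcoholUse):
  P1: AlcoholUse <- BloodPressure -> Age
Condition 1 (no descendant of AlcoholUse in the set): FAILS — Exercise is a descendant of AlcoholUse.
Condition 2 (every backdoor path blocked by {Cholesterol, Exercise}):
  P1: open — no interior node is in the conditioning set.
{Cholesterol, Exercise} does not satisfy the backdoor criterion.

No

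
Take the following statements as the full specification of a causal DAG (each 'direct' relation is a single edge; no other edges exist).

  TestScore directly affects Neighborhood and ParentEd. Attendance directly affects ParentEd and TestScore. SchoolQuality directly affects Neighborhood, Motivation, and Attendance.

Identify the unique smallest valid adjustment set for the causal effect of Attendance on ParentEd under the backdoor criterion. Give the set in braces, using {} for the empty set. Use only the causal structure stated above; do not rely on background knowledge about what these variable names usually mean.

{}

Variables eligible for adjustment (non-descendants of Attendance, excluding Attendance and ParentEd): {Motivation, SchoolQuality}.
Backdoor paths from Attendance to ParentEd:
  P1: Attendance <- SchoolQuality -> Neighborhood <- TestScore -> ParentEd
Each backdoor path contains an unconditioned collider, so every path is already blocked with the empty conditioning set:
  P1: blocked at collider Neighborhood (neither it nor any descendant is in the conditioning set).
The empty set is therefore the unique smallest valid set.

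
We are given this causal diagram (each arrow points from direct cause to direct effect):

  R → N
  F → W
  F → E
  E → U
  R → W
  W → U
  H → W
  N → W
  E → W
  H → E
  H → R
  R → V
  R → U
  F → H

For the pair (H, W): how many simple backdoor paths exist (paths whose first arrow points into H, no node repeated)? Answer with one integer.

5

A backdoor path from H to W is any simple undirected path whose first edge points into H (i.e. leaves H via a parent).
Parents of H: {F}.
Enumerating:
  P1: H <- F -> E -> W
  P2: H <- F -> E -> U <- R -> N -> W
  P3: H <- F -> E -> U <- R -> W
  P4: H <- F -> E -> U <- W
  P5: H <- F -> W
That exhausts the simple backdoor paths. Count: 5.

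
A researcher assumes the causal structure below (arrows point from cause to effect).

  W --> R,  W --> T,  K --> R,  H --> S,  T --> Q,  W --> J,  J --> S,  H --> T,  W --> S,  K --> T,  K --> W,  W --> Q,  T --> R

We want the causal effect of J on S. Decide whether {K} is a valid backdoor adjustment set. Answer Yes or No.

Backdoor paths from J to S (paths whose first edge points into J):
  P1: J <- W <- K -> T <- H -> S
  P2: J <- W <- K -> R <- T <- H -> S
  P3: J <- W -> S
  P4: J <- W -> T <- H -> S
  P5: J <- W -> Q <- T <- H -> S
  P6: J <- W -> R <- K -> T <- H -> S
  P7: J <- W -> R <- T <- H -> S
Condition 1 (no descendant of J in the set): holds — descendants of J are {S}; none are in {K}.
Condition 2 (every backdoor path blocked by {K}):
  P1: blocked at fork node K ∈ conditioning set.
  P2: blocked at fork node K ∈ conditioning set.
  P3: open — no interior node is in the conditioning set.
  P4: blocked at collider T (neither it nor any descendant is in the conditioning set).
  P5: blocked at collider Q (neither it nor any descendant is in the conditioning set).
  P6: blocked at collider R (neither it nor any descendant is in the conditioning set).
  P7: blocked at collider R (neither it nor any descendant is in the conditioning set).
{K} does not satisfy the backdoor criterion.

No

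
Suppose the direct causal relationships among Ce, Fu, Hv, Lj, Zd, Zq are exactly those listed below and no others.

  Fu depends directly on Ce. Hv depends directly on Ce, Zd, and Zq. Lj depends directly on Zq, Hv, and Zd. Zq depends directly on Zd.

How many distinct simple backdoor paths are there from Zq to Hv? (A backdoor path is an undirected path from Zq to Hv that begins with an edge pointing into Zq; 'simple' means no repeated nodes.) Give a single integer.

2

A backdoor path from Zq to Hv is any simple undirected path whose first edge points into Zq (i.e. leaves Zq via a parent).
Parents of Zq: {Zd}.
Enumerating:
  P1: Zq <- Zd -> Hv
  P2: Zq <- Zd -> Lj <- Hv
That exhausts the simple backdoor paths. Count: 2.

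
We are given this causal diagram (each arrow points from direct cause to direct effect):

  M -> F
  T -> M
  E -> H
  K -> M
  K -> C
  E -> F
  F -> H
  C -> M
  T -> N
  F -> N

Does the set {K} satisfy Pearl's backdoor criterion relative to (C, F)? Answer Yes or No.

Backdoor paths from C to F (paths whose first edge points into C):
  P1: C <- K -> M <- T -> N <- F
  P2: C <- K -> M -> F
Condition 1 (no descendant of C in the set): holds — descendants of C are {F, H, M, N}; none are in {K}.
Condition 2 (every backdoor path blocked by {K}):
  P1: blocked at fork node K ∈ conditioning set.
  P2: blocked at fork node K ∈ conditioning set.
{K} satisfies the backdoor criterion.

Yes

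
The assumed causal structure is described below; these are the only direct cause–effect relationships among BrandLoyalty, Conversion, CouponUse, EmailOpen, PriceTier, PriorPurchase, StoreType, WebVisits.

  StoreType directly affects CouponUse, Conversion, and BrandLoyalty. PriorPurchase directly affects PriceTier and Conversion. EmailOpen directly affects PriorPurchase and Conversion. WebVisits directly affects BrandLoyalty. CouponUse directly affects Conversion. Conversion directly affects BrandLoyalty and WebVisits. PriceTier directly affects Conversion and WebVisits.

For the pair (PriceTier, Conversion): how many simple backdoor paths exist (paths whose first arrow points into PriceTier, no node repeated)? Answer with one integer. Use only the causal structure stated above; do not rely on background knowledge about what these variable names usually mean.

A backdoor path from PriceTier to Conversion is any simple undirected path whose first edge points into PriceTier (i.e. leaves PriceTier via a parent).
Parents of PriceTier: {PriorPurchase}.
Enumerating:
  P1: PriceTier <- PriorPurchase <- EmailOpen -> Conversion
  P2: PriceTier <- PriorPurchase -> Conversion
That exhausts the simple backdoor paths. Count: 2.

2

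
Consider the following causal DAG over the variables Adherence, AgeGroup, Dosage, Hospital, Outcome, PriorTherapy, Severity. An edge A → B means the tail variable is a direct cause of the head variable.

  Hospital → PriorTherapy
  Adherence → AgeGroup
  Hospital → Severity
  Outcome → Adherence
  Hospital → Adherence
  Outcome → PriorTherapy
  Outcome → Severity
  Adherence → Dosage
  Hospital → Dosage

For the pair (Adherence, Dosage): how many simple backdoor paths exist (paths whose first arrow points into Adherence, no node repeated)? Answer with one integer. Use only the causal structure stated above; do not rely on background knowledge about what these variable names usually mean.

3

A backdoor path from Adherence to Dosage is any simple undirected path whose first edge points into Adherence (i.e. leaves Adherence via a parent).
Parents of Adherence: {Hospital, Outcome}.
Enumerating:
  P1: Adherence <- Outcome -> Severity <- Hospital -> Dosage
  P2: Adherence <- Outcome -> PriorTherapy <- Hospital -> Dosage
  P3: Adherence <- Hospital -> Dosage
That exhausts the simple backdoor paths. Count: 3.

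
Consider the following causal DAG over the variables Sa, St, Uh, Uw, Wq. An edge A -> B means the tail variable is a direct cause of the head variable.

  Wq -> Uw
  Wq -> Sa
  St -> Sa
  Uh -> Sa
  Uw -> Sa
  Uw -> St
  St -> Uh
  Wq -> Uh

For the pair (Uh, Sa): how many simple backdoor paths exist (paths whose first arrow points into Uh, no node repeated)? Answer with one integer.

6

A backdoor path from Uh to Sa is any simple undirected path whose first edge points into Uh (i.e. leaves Uh via a parent).
Parents of Uh: {St, Wq}.
Enumerating:
  P1: Uh <- Wq -> Uw -> St -> Sa
  P2: Uh <- Wq -> Uw -> Sa
  P3: Uh <- Wq -> Sa
  P4: Uh <- St <- Uw <- Wq -> Sa
  P5: Uh <- St <- Uw -> Sa
  P6: Uh <- St -> Sa
That exhausts the simple backdoor paths. Count: 6.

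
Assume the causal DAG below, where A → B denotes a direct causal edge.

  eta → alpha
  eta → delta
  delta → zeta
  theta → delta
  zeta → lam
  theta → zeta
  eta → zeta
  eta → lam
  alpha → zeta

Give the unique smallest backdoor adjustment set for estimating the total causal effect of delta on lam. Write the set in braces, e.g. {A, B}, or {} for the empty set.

Variables eligible for adjustment (non-descendants of delta, excluding delta and lam): {alpha, eta, theta}.
Backdoor paths from delta to lam:
  P1: delta <- theta -> zeta <- eta -> lam
  P2: delta <- theta -> zeta <- alpha <- eta -> lam
  P3: delta <- theta -> zeta -> lam
  P4: delta <- eta -> alpha -> zeta -> lam
  P5: delta <- eta -> zeta -> lam
  P6: delta <- eta -> lam
The empty set is not sufficient: P3 (delta <- theta -> zeta -> lam) has no collider blocking it and no conditioned non-collider, so it is open.
Try {eta, theta}:
  P1: blocked at fork node theta ∈ conditioning set.
  P2: blocked at fork node theta ∈ conditioning set.
  P3: blocked at fork node theta ∈ conditioning set.
  P4: blocked at fork node eta ∈ conditioning set.
  P5: blocked at fork node eta ∈ conditioning set.
  P6: blocked at fork node eta ∈ conditioning set.
{eta, theta} contains no descendant of delta and blocks every backdoor path.
Every element of {eta, theta} is needed (dropping eta leaves P4 open; dropping theta leaves P3 open), so no proper subset is valid.
Among all size-2 subsets of the eligible variables, only {eta, theta} blocks every backdoor path, so it is the unique smallest valid adjustment set.

{eta, theta}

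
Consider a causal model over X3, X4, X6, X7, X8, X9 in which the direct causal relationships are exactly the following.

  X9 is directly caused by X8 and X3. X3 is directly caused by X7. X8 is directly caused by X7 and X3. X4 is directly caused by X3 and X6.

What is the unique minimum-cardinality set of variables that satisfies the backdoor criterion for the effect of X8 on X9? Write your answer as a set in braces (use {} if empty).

{X3}

Variables eligible for adjustment (non-descendants of X8, excluding X8 and X9): {X3, X4, X6, X7}.
Backdoor paths from X8 to X9:
  P1: X8 <- X7 -> X3 -> X9
  P2: X8 <- X3 -> X9
The empty set is not sufficient: P1 (X8 <- X7 -> X3 -> X9) has no collider blocking it and no conditioned non-collider, so it is open.
Try {X3}:
  P1: blocked at chain node X3 ∈ conditioning set.
  P2: blocked at fork node X3 ∈ conditioning set.
{X3} contains no descendant of X8 and blocks every backdoor path.
No other singleton works — e.g. {X7} leaves P2 open — so {X3} is the unique smallest valid adjustment set.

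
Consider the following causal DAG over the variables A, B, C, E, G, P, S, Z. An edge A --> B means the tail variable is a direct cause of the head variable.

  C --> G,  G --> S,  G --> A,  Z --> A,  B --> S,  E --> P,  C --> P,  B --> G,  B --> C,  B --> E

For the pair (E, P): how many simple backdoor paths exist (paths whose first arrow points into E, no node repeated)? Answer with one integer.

A backdoor path from E to P is any simple undirected path whose first edge points into E (i.e. leaves E via a parent).
Parents of E: {B}.
Enumerating:
  P1: E <- B -> C -> P
  P2: E <- B -> G <- C -> P
  P3: E <- B -> S <- G <- C -> P
That exhausts the simple backdoor paths. Count: 3.

3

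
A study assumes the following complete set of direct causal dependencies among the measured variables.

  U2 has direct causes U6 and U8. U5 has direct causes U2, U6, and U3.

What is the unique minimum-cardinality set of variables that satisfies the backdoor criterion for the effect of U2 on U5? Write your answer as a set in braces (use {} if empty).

{U6}

Variables eligible for adjustment (non-descendants of U2, excluding U2 and U5): {U3, U6, U8}.
Backdoor paths from U2 to U5:
  P1: U2 <- U6 -> U5
The empty set is not sufficient: P1 (U2 <- U6 -> U5) has no collider blocking it and no conditioned non-collider, so it is open.
Try {U6}:
  P1: blocked at fork node U6 ∈ conditioning set.
{U6} contains no descendant of U2 and blocks every backdoor path.
No other singleton works — e.g. {U3} leaves P1 open — so {U6} is the unique smallest valid adjustment set.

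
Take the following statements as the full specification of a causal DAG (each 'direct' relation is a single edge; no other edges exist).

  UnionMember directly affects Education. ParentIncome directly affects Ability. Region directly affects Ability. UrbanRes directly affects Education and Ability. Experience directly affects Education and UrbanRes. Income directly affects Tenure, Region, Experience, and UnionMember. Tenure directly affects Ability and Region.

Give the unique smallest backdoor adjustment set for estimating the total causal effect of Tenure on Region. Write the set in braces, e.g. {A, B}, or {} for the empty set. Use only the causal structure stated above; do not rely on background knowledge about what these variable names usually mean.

{Income}

Variables eligible for adjustment (non-descendants of Tenure, excluding Tenure and Region): {Education, Experience, Income, ParentIncome, UnionMember, UrbanRes}.
Backdoor paths from Tenure to Region:
  P1: Tenure <- Income -> UnionMember -> Education <- Experience -> UrbanRes -> Ability <- Region
  P2: Tenure <- Income -> UnionMember -> Education <- UrbanRes -> Ability <- Region
  P3: Tenure <- Income -> Region
  P4: Tenure <- Income -> Experience -> UrbanRes -> Ability <- Region
  P5: Tenure <- Income -> Experience -> Education <- UrbanRes -> Ability <- Region
The empty set is not sufficient: P3 (Tenure <- Income -> Region) has no collider blocking it and no conditioned non-collider, so it is open.
Try {Income}:
  P1: blocked at fork node Income ∈ conditioning set.
  P2: blocked at fork node Income ∈ conditioning set.
  P3: blocked at fork node Income ∈ conditioning set.
  P4: blocked at fork node Income ∈ conditioning set.
  P5: blocked at fork node Income ∈ conditioning set.
{Income} contains no descendant of Tenure and blocks every backdoor path.
No other singleton works — e.g. {UnionMember} leaves P3 open — so {Income} is the unique smallest valid adjustment set.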